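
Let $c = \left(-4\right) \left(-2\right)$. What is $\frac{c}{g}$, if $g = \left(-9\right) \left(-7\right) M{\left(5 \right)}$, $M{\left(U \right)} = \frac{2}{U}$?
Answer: $\frac{20}{63} \approx 0.31746$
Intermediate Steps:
$c = 8$
$g = \frac{126}{5}$ ($g = \left(-9\right) \left(-7\right) \frac{2}{5} = 63 \cdot 2 \cdot \frac{1}{5} = 63 \cdot \frac{2}{5} = \frac{126}{5} \approx 25.2$)
$\frac{c}{g} = \frac{8}{\frac{126}{5}} = 8 \cdot \frac{5}{126} = \frac{20}{63}$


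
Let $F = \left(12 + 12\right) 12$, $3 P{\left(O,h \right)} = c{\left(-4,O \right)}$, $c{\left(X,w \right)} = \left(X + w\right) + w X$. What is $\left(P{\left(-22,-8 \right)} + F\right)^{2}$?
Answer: $\frac{857476}{9} \approx 95275.0$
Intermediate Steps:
$c{\left(X,w \right)} = X + w + X w$ ($c{\left(X,w \right)} = \left(X + w\right) + X w = X + w + X w$)
$P{\left(O,h \right)} = - \frac{4}{3} - O$ ($P{\left(O,h \right)} = \frac{-4 + O - 4 O}{3} = \frac{-4 - 3 O}{3} = - \frac{4}{3} - O$)
$F = 288$ ($F = 24 \cdot 12 = 288$)
$\left(P{\left(-22,-8 \right)} + F\right)^{2} = \left(\left(- \frac{4}{3} - -22\right) + 288\right)^{2} = \left(\left(- \frac{4}{3} + 22\right) + 288\right)^{2} = \left(\frac{62}{3} + 288\right)^{2} = \left(\frac{926}{3}\right)^{2} = \frac{857476}{9}$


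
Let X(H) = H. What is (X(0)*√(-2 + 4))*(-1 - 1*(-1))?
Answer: 0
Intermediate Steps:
(X(0)*√(-2 + 4))*(-1 - 1*(-1)) = (0*√(-2 + 4))*(-1 - 1*(-1)) = (0*√2)*(-1 + 1) = 0*0 = 0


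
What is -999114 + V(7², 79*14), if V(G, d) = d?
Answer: -998008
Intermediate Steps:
-999114 + V(7², 79*14) = -999114 + 79*14 = -999114 + 1106 = -998008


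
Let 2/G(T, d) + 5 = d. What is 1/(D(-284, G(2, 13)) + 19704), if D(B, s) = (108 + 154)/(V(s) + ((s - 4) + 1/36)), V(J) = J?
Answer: 125/2453568 ≈ 5.0946e-5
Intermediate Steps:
G(T, d) = 2/(-5 + d)
D(B, s) = 262/(-143/36 + 2*s) (D(B, s) = (108 + 154)/(s + ((s - 4) + 1/36)) = 262/(s + ((-4 + s) + 1/36)) = 262/(s + (-143/36 + s)) = 262/(-143/36 + 2*s))
1/(D(-284, G(2, 13)) + 19704) = 1/(9432/(-143 + 72*(2/(-5 + 13))) + 19704) = 1/(9432/(-143 + 72*(2/8)) + 19704) = 1/(9432/(-143 + 72*(2*(⅛))) + 19704) = 1/(9432/(-143 + 72*(¼)) + 19704) = 1/(9432/(-143 + 18) + 19704) = 1/(9432/(-125) + 19704) = 1/(9432*(-1/125) + 19704) = 1/(-9432/125 + 19704) = 1/(2453568/125) = 125/2453568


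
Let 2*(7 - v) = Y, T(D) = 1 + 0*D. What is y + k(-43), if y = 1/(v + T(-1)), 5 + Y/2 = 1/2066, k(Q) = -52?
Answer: -1394498/26857 ≈ -51.923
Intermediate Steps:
Y = -10329/1033 (Y = -10 + 2/2066 = -10 + 2*(1/2066) = -10 + 1/1033 = -10329/1033 ≈ -9.9990)
T(D) = 1 (T(D) = 1 + 0 = 1)
v = 24791/2066 (v = 7 - 1/2*(-10329/1033) = 7 + 10329/2066 = 24791/2066 ≈ 12.000)
y = 2066/26857 (y = 1/(24791/2066 + 1) = 1/(26857/2066) = 2066/26857 ≈ 0.076926)
y + k(-43) = 2066/26857 - 52 = -1394498/26857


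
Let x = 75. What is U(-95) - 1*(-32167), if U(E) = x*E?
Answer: 25042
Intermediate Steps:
U(E) = 75*E
U(-95) - 1*(-32167) = 75*(-95) - 1*(-32167) = -7125 + 32167 = 25042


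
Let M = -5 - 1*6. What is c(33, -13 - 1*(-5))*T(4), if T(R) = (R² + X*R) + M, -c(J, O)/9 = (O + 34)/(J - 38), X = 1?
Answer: 2106/5 ≈ 421.20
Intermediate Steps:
M = -11 (M = -5 - 6 = -11)
c(J, O) = -9*(34 + O)/(-38 + J) (c(J, O) = -9*(O + 34)/(J - 38) = -9*(34 + O)/(-38 + J))
T(R) = -11 + R + R² (T(R) = (R² + 1*R) - 11 = (R² + R) - 11 = (R + R²) - 11 = -11 + R + R²)
c(33, -13 - 1*(-5))*T(4) = (9*(-34 - (-13 - 1*(-5)))/(-38 + 33))*(-11 + 4 + 4²) = (9*(-34 - (-13 + 5))/(-5))*(-11 + 4 + 16) = (9*(-⅕)*(-34 - 1*(-8)))*9 = (9*(-⅕)*(-34 + 8))*9 = (9*(-⅕)*(-26))*9 = (234/5)*9 = 2106/5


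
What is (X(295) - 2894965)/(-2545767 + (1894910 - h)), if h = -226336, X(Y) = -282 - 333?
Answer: 2895580/424521 ≈ 6.8208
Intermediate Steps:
X(Y) = -615
(X(295) - 2894965)/(-2545767 + (1894910 - h)) = (-615 - 2894965)/(-2545767 + (1894910 - 1*(-226336))) = -2895580/(-2545767 + (1894910 + 226336)) = -2895580/(-2545767 + 2121246) = -2895580/(-424521) = -2895580*(-1/424521) = 2895580/424521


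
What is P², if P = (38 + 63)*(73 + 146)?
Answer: 489250161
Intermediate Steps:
P = 22119 (P = 101*219 = 22119)
P² = 22119² = 489250161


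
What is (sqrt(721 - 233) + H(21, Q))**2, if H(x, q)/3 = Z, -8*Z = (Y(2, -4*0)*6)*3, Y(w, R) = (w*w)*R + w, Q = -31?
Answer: 2681/4 - 54*sqrt(122) ≈ 73.801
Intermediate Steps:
Y(w, R) = w + R*w**2 (Y(w, R) = w**2*R + w = R*w**2 + w = w + R*w**2)
Z = -9/2 (Z = -(2*(1 - 4*0*2))*6*3/8 = -(2*(1 + 0*2))*6*3/8 = -(2*(1 + 0))*6*3/8 = -(2*1)*6*3/8 = -2*6*3/8 = -3*3/2 = -1/8*36 = -9/2 ≈ -4.5000)
H(x, q) = -27/2 (H(x, q) = 3*(-9/2) = -27/2)
(sqrt(721 - 233) + H(21, Q))**2 = (sqrt(721 - 233) - 27/2)**2 = (sqrt(488) - 27/2)**2 = (2*sqrt(122) - 27/2)**2 = (-27/2 + 2*sqrt(122))**2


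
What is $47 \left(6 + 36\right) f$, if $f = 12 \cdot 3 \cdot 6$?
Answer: $426384$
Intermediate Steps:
$f = 216$ ($f = 12 \cdot 18 = 216$)
$47 \left(6 + 36\right) f = 47 \left(6 + 36\right) 216 = 47 \cdot 42 \cdot 216 = 1974 \cdot 216 = 426384$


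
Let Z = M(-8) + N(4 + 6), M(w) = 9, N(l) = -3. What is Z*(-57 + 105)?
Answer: 288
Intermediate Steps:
Z = 6 (Z = 9 - 3 = 6)
Z*(-57 + 105) = 6*(-57 + 105) = 6*48 = 288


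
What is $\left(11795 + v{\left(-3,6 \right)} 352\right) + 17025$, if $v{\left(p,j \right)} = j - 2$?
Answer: $30228$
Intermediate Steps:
$v{\left(p,j \right)} = -2 + j$
$\left(11795 + v{\left(-3,6 \right)} 352\right) + 17025 = \left(11795 + \left(-2 + 6\right) 352\right) + 17025 = \left(11795 + 4 \cdot 352\right) + 17025 = \left(11795 + 1408\right) + 17025 = 13203 + 17025 = 30228$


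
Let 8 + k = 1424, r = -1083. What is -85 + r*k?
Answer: -1533613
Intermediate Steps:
k = 1416 (k = -8 + 1424 = 1416)
-85 + r*k = -85 - 1083*1416 = -85 - 1533528 = -1533613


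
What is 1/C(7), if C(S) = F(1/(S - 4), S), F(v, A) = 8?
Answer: 1/8 ≈ 0.12500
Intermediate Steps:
C(S) = 8
1/C(7) = 1/8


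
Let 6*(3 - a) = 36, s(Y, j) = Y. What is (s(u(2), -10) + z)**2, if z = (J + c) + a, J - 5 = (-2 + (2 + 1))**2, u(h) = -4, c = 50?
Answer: 2401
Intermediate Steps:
a = -3 (a = 3 - 1/6*36 = 3 - 6 = -3)
J = 6 (J = 5 + (-2 + (2 + 1))**2 = 5 + (-2 + 3)**2 = 5 + 1**2 = 5 + 1 = 6)
z = 53 (z = (6 + 50) - 3 = 56 - 3 = 53)
(s(u(2), -10) + z)**2 = (-4 + 53)**2 = 49**2 = 2401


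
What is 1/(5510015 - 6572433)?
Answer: -1/1062418 ≈ -9.4125e-7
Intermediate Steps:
1/(5510015 - 6572433) = 1/(-1062418) = -1/1062418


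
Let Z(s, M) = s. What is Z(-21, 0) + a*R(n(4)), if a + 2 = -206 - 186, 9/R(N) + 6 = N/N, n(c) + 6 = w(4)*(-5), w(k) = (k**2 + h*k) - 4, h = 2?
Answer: 3441/5 ≈ 688.20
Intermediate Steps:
w(k) = -4 + k**2 + 2*k (w(k) = (k**2 + 2*k) - 4 = -4 + k**2 + 2*k)
n(c) = -106 (n(c) = -6 + (-4 + 4**2 + 2*4)*(-5) = -6 + (-4 + 16 + 8)*(-5) = -6 + 20*(-5) = -6 - 100 = -106)
R(N) = -9/5 (R(N) = 9/(-6 + N/N) = 9/(-6 + 1) = 9/(-5) = 9*(-1/5) = -9/5)
a = -394 (a = -2 + (-206 - 186) = -2 - 392 = -394)
Z(-21, 0) + a*R(n(4)) = -21 - 394*(-9/5) = -21 + 3546/5 = 3441/5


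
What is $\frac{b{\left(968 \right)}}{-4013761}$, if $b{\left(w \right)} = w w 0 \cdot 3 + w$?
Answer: $- \frac{968}{4013761} \approx -0.00024117$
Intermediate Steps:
$b{\left(w \right)} = w$ ($b{\left(w \right)} = w 0 \cdot 3 + w = w 0 + w = 0 + w = w$)
$\frac{b{\left(968 \right)}}{-4013761} = \frac{968}{-4013761} = 968 \left(- \frac{1}{4013761}\right) = - \frac{968}{4013761}$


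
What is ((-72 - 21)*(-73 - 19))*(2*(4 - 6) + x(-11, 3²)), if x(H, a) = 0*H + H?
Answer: -128340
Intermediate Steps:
x(H, a) = H (x(H, a) = 0 + H = H)
((-72 - 21)*(-73 - 19))*(2*(4 - 6) + x(-11, 3²)) = ((-72 - 21)*(-73 - 19))*(2*(4 - 6) - 11) = (-93*(-92))*(2*(-2) - 11) = 8556*(-4 - 11) = 8556*(-15) = -128340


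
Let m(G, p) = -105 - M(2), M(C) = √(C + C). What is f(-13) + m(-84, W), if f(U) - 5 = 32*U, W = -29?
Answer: -518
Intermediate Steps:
M(C) = √2*√C (M(C) = √(2*C) = √2*√C)
m(G, p) = -107 (m(G, p) = -105 - √2*√2 = -105 - 1*2 = -105 - 2 = -107)
f(U) = 5 + 32*U
f(-13) + m(-84, W) = (5 + 32*(-13)) - 107 = (5 - 416) - 107 = -411 - 107 = -518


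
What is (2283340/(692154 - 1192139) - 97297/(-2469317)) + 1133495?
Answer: 279886332487433608/246924292049 ≈ 1.1335e+6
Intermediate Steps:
(2283340/(692154 - 1192139) - 97297/(-2469317)) + 1133495 = (2283340/(-499985) - 97297*(-1/2469317)) + 1133495 = (2283340*(-1/499985) + 97297/2469317) + 1133495 = (-456668/99997 + 97297/2469317) + 1133495 = -1117928647647/246924292049 + 1133495 = 279886332487433608/246924292049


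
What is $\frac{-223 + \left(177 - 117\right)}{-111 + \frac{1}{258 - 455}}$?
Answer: $\frac{32111}{21868} \approx 1.4684$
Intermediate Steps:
$\frac{-223 + \left(177 - 117\right)}{-111 + \frac{1}{258 - 455}} = \frac{-223 + 60}{-111 + \frac{1}{-197}} = - \frac{163}{-111 - \frac{1}{197}} = - \frac{163}{- \frac{21868}{197}} = \left(-163\right) \left(- \frac{197}{21868}\right) = \frac{32111}{21868}$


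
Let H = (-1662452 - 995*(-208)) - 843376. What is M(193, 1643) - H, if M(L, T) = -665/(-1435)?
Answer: 94253607/41 ≈ 2.2989e+6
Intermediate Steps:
M(L, T) = 19/41 (M(L, T) = -665*(-1/1435) = 19/41)
H = -2298868 (H = (-1662452 + 206960) - 843376 = -1455492 - 843376 = -2298868)
M(193, 1643) - H = 19/41 - 1*(-2298868) = 19/41 + 2298868 = 94253607/41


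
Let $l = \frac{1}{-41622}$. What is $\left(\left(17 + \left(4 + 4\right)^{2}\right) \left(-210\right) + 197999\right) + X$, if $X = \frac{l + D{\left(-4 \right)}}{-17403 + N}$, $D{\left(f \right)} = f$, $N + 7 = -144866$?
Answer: $\frac{1222445256030097}{6754251672} \approx 1.8099 \cdot 10^{5}$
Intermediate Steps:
$N = -144873$ ($N = -7 - 144866 = -144873$)
$l = - \frac{1}{41622} \approx -2.4026 \cdot 10^{-5}$
$X = \frac{166489}{6754251672}$ ($X = \frac{- \frac{1}{41622} - 4}{-17403 - 144873} = - \frac{166489}{41622 \left(-162276\right)} = \left(- \frac{166489}{41622}\right) \left(- \frac{1}{162276}\right) = \frac{166489}{6754251672} \approx 2.465 \cdot 10^{-5}$)
$\left(\left(17 + \left(4 + 4\right)^{2}\right) \left(-210\right) + 197999\right) + X = \left(\left(17 + \left(4 + 4\right)^{2}\right) \left(-210\right) + 197999\right) + \frac{166489}{6754251672} = \left(\left(17 + 8^{2}\right) \left(-210\right) + 197999\right) + \frac{166489}{6754251672} = \left(\left(17 + 64\right) \left(-210\right) + 197999\right) + \frac{166489}{6754251672} = \left(81 \left(-210\right) + 197999\right) + \frac{166489}{6754251672} = \left(-17010 + 197999\right) + \frac{166489}{6754251672} = 180989 + \frac{166489}{6754251672} = \frac{1222445256030097}{6754251672}$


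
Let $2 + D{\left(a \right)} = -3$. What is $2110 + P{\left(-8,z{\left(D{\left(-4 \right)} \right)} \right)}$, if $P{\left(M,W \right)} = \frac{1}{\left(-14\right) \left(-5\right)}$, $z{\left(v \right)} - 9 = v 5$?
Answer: $\frac{147701}{70} \approx 2110.0$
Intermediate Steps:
$D{\left(a \right)} = -5$ ($D{\left(a \right)} = -2 - 3 = -5$)
$z{\left(v \right)} = 9 + 5 v$ ($z{\left(v \right)} = 9 + v 5 = 9 + 5 v$)
$P{\left(M,W \right)} = \frac{1}{70}$
$2110 + P{\left(-8,z{\left(D{\left(-4 \right)} \right)} \right)} = 2110 + \frac{1}{70} = \frac{147701}{70}$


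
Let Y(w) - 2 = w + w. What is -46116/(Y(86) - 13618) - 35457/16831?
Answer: 74873622/56568991 ≈ 1.3236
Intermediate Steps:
Y(w) = 2 + 2*w (Y(w) = 2 + (w + w) = 2 + 2*w)
-46116/(Y(86) - 13618) - 35457/16831 = -46116/((2 + 2*86) - 13618) - 35457/16831 = -46116/((2 + 172) - 13618) - 35457*1/16831 = -46116/(174 - 13618) - 35457/16831 = -46116/(-13444) - 35457/16831 = -46116*(-1/13444) - 35457/16831 = 11529/3361 - 35457/16831 = 74873622/56568991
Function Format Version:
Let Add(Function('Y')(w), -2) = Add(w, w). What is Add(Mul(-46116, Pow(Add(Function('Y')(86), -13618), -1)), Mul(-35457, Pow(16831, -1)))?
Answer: Rational(74873622, 56568991) ≈ 1.3236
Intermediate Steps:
Function('Y')(w) = Add(2, Mul(2, w)) (Function('Y')(w) = Add(2, Add(w, w)) = Add(2, Mul(2, w)))
Add(Mul(-46116, Pow(Add(Function('Y')(86), -13618), -1)), Mul(-35457, Pow(16831, -1))) = Add(Mul(-46116, Pow(Add(Add(2, Mul(2, 86)), -13618), -1)), Mul(-35457, Pow(16831, -1))) = Add(Mul(-46116, Pow(Add(Add(2, 172), -13618), -1)), Mul(-35457, Rational(1, 16831))) = Add(Mul(-46116, Pow(Add(174, -13618), -1)), Rational(-35457, 16831)) = Add(Mul(-46116, Pow(-13444, -1)), Rational(-35457, 16831)) = Add(Mul(-46116, Rational(-1, 13444)), Rational(-35457, 16831)) = Add(Rational(11529, 3361), Rational(-35457, 16831)) = Rational(74873622, 56568991)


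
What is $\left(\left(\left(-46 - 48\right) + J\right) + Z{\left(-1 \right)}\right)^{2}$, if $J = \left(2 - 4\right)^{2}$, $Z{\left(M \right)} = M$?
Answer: $8281$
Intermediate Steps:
$J = 4$ ($J = \left(2 - 4\right)^{2} = \left(-2\right)^{2} = 4$)
$\left(\left(\left(-46 - 48\right) + J\right) + Z{\left(-1 \right)}\right)^{2} = \left(\left(\left(-46 - 48\right) + 4\right) - 1\right)^{2} = \left(\left(-94 + 4\right) - 1\right)^{2} = \left(-90 - 1\right)^{2} = \left(-91\right)^{2} = 8281$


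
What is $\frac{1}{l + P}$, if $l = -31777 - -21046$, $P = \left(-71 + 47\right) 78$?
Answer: $- \frac{1}{12603} \approx -7.9346 \cdot 10^{-5}$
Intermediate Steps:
$P = -1872$ ($P = \left(-24\right) 78 = -1872$)
$l = -10731$ ($l = -31777 + 21046 = -10731$)
$\frac{1}{l + P} = \frac{1}{-10731 - 1872} = \frac{1}{-12603} = - \frac{1}{12603}$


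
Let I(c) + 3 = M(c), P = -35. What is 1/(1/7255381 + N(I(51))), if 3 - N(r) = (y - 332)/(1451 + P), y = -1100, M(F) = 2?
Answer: 1284202437/5151320687 ≈ 0.24930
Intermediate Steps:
I(c) = -1 (I(c) = -3 + 2 = -1)
N(r) = 710/177 (N(r) = 3 - (-1100 - 332)/(1451 - 35) = 3 - (-1432)/1416 = 3 - 1*(-179/177) = 3 + 179/177 = 710/177)
1/(1/7255381 + N(I(51))) = 1/(1/7255381 + 710/177) = 1/(5151320687/1284202437) = 1284202437/5151320687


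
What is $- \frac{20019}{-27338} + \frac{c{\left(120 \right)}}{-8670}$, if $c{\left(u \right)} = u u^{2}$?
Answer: $- \frac{1568883309}{7900682} \approx -198.58$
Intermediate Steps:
$c{\left(u \right)} = u^{3}$
$- \frac{20019}{-27338} + \frac{c{\left(120 \right)}}{-8670} = - \frac{20019}{-27338} + \frac{120^{3}}{-8670} = \left(-20019\right) \left(- \frac{1}{27338}\right) + 1728000 \left(- \frac{1}{8670}\right) = \frac{20019}{27338} - \frac{57600}{289} = - \frac{1568883309}{7900682}$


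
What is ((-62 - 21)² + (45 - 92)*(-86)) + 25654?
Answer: 36585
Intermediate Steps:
((-62 - 21)² + (45 - 92)*(-86)) + 25654 = ((-83)² - 47*(-86)) + 25654 = (6889 + 4042) + 25654 = 10931 + 25654 = 36585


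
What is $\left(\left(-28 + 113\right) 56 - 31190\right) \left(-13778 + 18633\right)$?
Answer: $-128317650$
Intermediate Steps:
$\left(\left(-28 + 113\right) 56 - 31190\right) \left(-13778 + 18633\right) = \left(85 \cdot 56 - 31190\right) 4855 = \left(4760 - 31190\right) 4855 = \left(-26430\right) 4855 = -128317650$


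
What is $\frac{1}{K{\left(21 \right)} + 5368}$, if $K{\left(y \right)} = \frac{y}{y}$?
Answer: $\frac{1}{5369} \approx 0.00018625$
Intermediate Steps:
$K{\left(y \right)} = 1$
$\frac{1}{K{\left(21 \right)} + 5368} = \frac{1}{1 + 5368} = \frac{1}{5369}$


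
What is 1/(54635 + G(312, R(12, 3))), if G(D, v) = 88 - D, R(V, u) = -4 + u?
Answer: 1/54411 ≈ 1.8379e-5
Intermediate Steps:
1/(54635 + G(312, R(12, 3))) = 1/(54635 + (88 - 1*312)) = 1/(54635 + (88 - 312)) = 1/(54635 - 224) = 1/54411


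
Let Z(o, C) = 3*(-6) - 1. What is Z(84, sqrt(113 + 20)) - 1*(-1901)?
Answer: 1882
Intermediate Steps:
Z(o, C) = -19 (Z(o, C) = -18 - 1 = -19)
Z(84, sqrt(113 + 20)) - 1*(-1901) = -19 - 1*(-1901) = -19 + 1901 = 1882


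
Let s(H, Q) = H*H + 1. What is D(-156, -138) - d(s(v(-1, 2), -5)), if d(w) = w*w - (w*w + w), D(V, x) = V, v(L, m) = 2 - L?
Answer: -146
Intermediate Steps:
s(H, Q) = 1 + H² (s(H, Q) = H² + 1 = 1 + H²)
d(w) = -w (d(w) = w² - (w² + w) = w² - (w + w²) = w² + (-w - w²) = -w)
D(-156, -138) - d(s(v(-1, 2), -5)) = -156 - (-1)*(1 + (2 - 1*(-1))²) = -156 - (-1)*(1 + (2 + 1)²) = -156 - (-1)*(1 + 3²) = -156 - (-1)*(1 + 9) = -156 - (-1)*10 = -156 - 1*(-10) = -156 + 10 = -146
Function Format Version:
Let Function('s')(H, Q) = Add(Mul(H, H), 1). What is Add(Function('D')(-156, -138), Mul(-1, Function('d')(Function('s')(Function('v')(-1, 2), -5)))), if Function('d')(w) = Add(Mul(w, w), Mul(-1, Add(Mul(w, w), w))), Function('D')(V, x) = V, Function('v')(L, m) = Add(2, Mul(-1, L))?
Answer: -146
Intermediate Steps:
Function('s')(H, Q) = Add(1, Pow(H, 2)) (Function('s')(H, Q) = Add(Pow(H, 2), 1) = Add(1, Pow(H, 2)))
Function('d')(w) = Mul(-1, w) (Function('d')(w) = Add(Pow(w, 2), Mul(-1, Add(Pow(w, 2), w))) = Add(Pow(w, 2), Mul(-1, Add(w, Pow(w, 2)))) = Add(Pow(w, 2), Add(Mul(-1, w), Mul(-1, Pow(w, 2)))) = Mul(-1, w))
Add(Function('D')(-156, -138), Mul(-1, Function('d')(Function('s')(Function('v')(-1, 2), -5)))) = Add(-156, Mul(-1, Mul(-1, Add(1, Pow(Add(2, Mul(-1, -1)), 2))))) = Add(-156, Mul(-1, Mul(-1, Add(1, Pow(Add(2, 1), 2))))) = Add(-156, Mul(-1, Mul(-1, Add(1, Pow(3, 2))))) = Add(-156, Mul(-1, Mul(-1, Add(1, 9)))) = Add(-156, Mul(-1, Mul(-1, 10))) = Add(-156, Mul(-1, -10)) = Add(-156, 10) = -146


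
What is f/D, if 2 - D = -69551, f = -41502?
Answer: -41502/69553 ≈ -0.59670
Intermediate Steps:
D = 69553 (D = 2 - 1*(-69551) = 2 + 69551 = 69553)
f/D = -41502/69553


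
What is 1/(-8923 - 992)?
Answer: -1/9915 ≈ -0.00010086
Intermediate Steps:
1/(-8923 - 992) = 1/(-9915) = -1/9915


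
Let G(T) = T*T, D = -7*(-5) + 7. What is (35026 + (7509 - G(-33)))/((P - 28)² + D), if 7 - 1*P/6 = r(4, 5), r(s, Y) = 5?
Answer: 20723/149 ≈ 139.08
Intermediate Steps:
D = 42 (D = 35 + 7 = 42)
P = 12 (P = 42 - 6*5 = 42 - 30 = 12)
G(T) = T²
(35026 + (7509 - G(-33)))/((P - 28)² + D) = (35026 + (7509 - 1*(-33)²))/((12 - 28)² + 42) = (35026 + (7509 - 1*1089))/((-16)² + 42) = (35026 + (7509 - 1089))/(256 + 42) = (35026 + 6420)/298 = 41446*(1/298) = 20723/149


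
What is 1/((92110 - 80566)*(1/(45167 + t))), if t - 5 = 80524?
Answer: 15712/1443 ≈ 10.888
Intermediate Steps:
t = 80529 (t = 5 + 80524 = 80529)
1/((92110 - 80566)*(1/(45167 + t))) = 1/((92110 - 80566)*(1/(45167 + 80529))) = 1/(11544*(1/125696)) = (1/11544)*125696 = 15712/1443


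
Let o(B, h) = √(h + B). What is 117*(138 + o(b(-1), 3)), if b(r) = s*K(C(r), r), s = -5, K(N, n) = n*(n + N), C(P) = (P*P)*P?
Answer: 16146 + 117*I*√7 ≈ 16146.0 + 309.55*I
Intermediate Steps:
C(P) = P³ (C(P) = P²*P = P³)
K(N, n) = n*(N + n)
b(r) = -5*r*(r + r³) (b(r) = -5*r*(r³ + r) = -5*r*(r + r³))
o(B, h) = √(B + h)
117*(138 + o(b(-1), 3)) = 117*(138 + √(-5*(-1)²*(1 + (-1)²) + 3)) = 117*(138 + √(-5*1*(1 + 1) + 3)) = 117*(138 + √(-5*1*2 + 3)) = 117*(138 + √(-10 + 3)) = 117*(138 + √(-7)) = 117*(138 + I*√7) = 16146 + 117*I*√7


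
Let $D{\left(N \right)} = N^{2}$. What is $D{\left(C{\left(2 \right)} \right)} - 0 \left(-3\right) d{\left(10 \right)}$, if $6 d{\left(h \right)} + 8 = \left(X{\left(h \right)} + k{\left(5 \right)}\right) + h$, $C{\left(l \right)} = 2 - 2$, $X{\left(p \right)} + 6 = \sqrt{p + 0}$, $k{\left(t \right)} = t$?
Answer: $0$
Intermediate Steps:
$X{\left(p \right)} = -6 + \sqrt{p}$ ($X{\left(p \right)} = -6 + \sqrt{p + 0} = -6 + \sqrt{p}$)
$C{\left(l \right)} = 0$
$d{\left(h \right)} = - \frac{3}{2} + \frac{h}{6} + \frac{\sqrt{h}}{6}$ ($d{\left(h \right)} = - \frac{4}{3} + \frac{\left(\left(-6 + \sqrt{h}\right) + 5\right) + h}{6} = - \frac{4}{3} + \frac{\left(-1 + \sqrt{h}\right) + h}{6} = - \frac{4}{3} + \frac{-1 + h + \sqrt{h}}{6} = - \frac{4}{3} + \left(- \frac{1}{6} + \frac{h}{6} + \frac{\sqrt{h}}{6}\right) = - \frac{3}{2} + \frac{h}{6} + \frac{\sqrt{h}}{6}$)
$D{\left(C{\left(2 \right)} \right)} - 0 \left(-3\right) d{\left(10 \right)} = 0^{2} - 0 \left(-3\right) \left(- \frac{3}{2} + \frac{1}{6} \cdot 10 + \frac{\sqrt{10}}{6}\right) = 0 - 0 \left(- \frac{3}{2} + \frac{5}{3} + \frac{\sqrt{10}}{6}\right) = 0 - 0 \left(\frac{1}{6} + \frac{\sqrt{10}}{6}\right) = 0 - 0 = 0 + 0 = 0$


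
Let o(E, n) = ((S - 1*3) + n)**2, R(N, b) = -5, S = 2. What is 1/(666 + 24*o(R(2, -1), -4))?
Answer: 1/1266 ≈ 0.00078989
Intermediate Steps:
o(E, n) = (-1 + n)**2 (o(E, n) = ((2 - 1*3) + n)**2 = ((2 - 3) + n)**2 = (-1 + n)**2)
1/(666 + 24*o(R(2, -1), -4)) = 1/(666 + 24*(-1 - 4)**2) = 1/(666 + 24*(-5)**2) = 1/(666 + 24*25) = 1/(666 + 600) = 1/1266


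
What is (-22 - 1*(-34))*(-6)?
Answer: -72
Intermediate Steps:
(-22 - 1*(-34))*(-6) = (-22 + 34)*(-6) = 12*(-6) = -72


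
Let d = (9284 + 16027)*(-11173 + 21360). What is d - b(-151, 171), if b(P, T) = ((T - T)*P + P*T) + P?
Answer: 257869129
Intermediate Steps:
b(P, T) = P + P*T (b(P, T) = (0*P + P*T) + P = (0 + P*T) + P = P*T + P = P + P*T)
d = 257843157 (d = 25311*10187 = 257843157)
d - b(-151, 171) = 257843157 - (-151)*(1 + 171) = 257843157 - (-151)*172 = 257843157 - 1*(-25972) = 257843157 + 25972 = 257869129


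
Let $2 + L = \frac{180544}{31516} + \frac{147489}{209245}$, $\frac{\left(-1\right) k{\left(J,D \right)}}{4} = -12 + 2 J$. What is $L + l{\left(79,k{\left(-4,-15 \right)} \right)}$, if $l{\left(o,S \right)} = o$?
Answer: $\frac{137551932486}{1648641355} \approx 83.433$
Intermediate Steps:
$k{\left(J,D \right)} = 48 - 8 J$ ($k{\left(J,D \right)} = - 4 \left(-12 + 2 J\right) = 48 - 8 J$)
$L = \frac{7309265441}{1648641355}$ ($L = -2 + \left(\frac{180544}{31516} + \frac{147489}{209245}\right) = -2 + \left(180544 \cdot \frac{1}{31516} + 147489 \cdot \frac{1}{209245}\right) = -2 + \left(\frac{45136}{7879} + \frac{147489}{209245}\right) = -2 + \frac{10606548151}{1648641355} = \frac{7309265441}{1648641355} \approx 4.4335$)
$L + l{\left(79,k{\left(-4,-15 \right)} \right)} = \frac{7309265441}{1648641355} + 79 = \frac{137551932486}{1648641355}$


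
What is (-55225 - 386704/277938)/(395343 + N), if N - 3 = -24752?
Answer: -7674756377/51501077586 ≈ -0.14902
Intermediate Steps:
N = -24749 (N = 3 - 24752 = -24749)
(-55225 - 386704/277938)/(395343 + N) = (-55225 - 386704/277938)/(395343 - 24749) = (-55225 - 386704*1/277938)/370594 = (-55225 - 193352/138969)*(1/370594) = -7674756377/138969*1/370594 = -7674756377/51501077586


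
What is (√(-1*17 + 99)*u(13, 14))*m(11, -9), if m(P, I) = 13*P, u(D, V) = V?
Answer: 2002*√82 ≈ 18129.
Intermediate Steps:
(√(-1*17 + 99)*u(13, 14))*m(11, -9) = (√(-1*17 + 99)*14)*(13*11) = (√(-17 + 99)*14)*143 = (√82*14)*143 = (14*√82)*143 = 2002*√82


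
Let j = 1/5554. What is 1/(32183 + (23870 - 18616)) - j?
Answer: -31883/207925098 ≈ -0.00015334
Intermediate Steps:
j = 1/5554 ≈ 0.00018005
1/(32183 + (23870 - 18616)) - j = 1/(32183 + (23870 - 18616)) - 1*1/5554 = 1/(32183 + 5254) - 1/5554 = 1/37437 - 1/5554 = -31883/207925098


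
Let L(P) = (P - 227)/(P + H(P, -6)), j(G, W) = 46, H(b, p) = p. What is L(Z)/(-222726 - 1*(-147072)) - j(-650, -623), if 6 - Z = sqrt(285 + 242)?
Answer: -3480085/75654 - 13*sqrt(527)/2345274 ≈ -46.000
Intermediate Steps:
Z = 6 - sqrt(527) (Z = 6 - sqrt(285 + 242) = 6 - sqrt(527) ≈ -16.956)
L(P) = (-227 + P)/(-6 + P) (L(P) = (P - 227)/(P - 6) = (-227 + P)/(-6 + P))
L(Z)/(-222726 - 1*(-147072)) - j(-650, -623) = ((-227 + (6 - sqrt(527)))/(-6 + (6 - sqrt(527))))/(-222726 - 1*(-147072)) - 1*46 = ((-221 - sqrt(527))/((-sqrt(527))))/(-222726 + 147072) - 46 = ((-sqrt(527)/527)*(-221 - sqrt(527)))/(-75654) - 46 = -sqrt(527)*(-221 - sqrt(527))/527*(-1/75654) - 46 = sqrt(527)*(-221 - sqrt(527))/39869658 - 46 = -46 + sqrt(527)*(-221 - sqrt(527))/39869658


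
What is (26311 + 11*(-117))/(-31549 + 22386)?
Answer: -1472/539 ≈ -2.7310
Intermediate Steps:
(26311 + 11*(-117))/(-31549 + 22386) = (26311 - 1287)/(-9163) = 25024*(-1/9163) = -1472/539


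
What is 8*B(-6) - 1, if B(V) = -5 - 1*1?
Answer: -49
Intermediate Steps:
B(V) = -6 (B(V) = -5 - 1 = -6)
8*B(-6) - 1 = 8*(-6) - 1 = -48 - 1 = -49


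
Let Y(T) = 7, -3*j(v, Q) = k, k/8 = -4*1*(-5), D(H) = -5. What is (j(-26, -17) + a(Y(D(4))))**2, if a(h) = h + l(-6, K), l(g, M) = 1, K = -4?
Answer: 18496/9 ≈ 2055.1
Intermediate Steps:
k = 160 (k = 8*(-4*1*(-5)) = 8*(-4*(-5)) = 8*20 = 160)
j(v, Q) = -160/3 (j(v, Q) = -1/3*160 = -160/3)
a(h) = 1 + h (a(h) = h + 1 = 1 + h)
(j(-26, -17) + a(Y(D(4))))**2 = (-160/3 + (1 + 7))**2 = (-160/3 + 8)**2 = (-136/3)**2 = 18496/9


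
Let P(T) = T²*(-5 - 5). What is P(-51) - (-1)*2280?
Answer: -23730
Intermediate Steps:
P(T) = -10*T² (P(T) = T²*(-10) = -10*T²)
P(-51) - (-1)*2280 = -10*(-51)² - (-1)*2280 = -10*2601 - 1*(-2280) = -26010 + 2280 = -23730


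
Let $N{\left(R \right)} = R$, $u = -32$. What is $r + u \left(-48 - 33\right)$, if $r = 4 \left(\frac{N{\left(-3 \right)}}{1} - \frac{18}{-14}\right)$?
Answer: $\frac{18096}{7} \approx 2585.1$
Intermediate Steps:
$r = - \frac{48}{7}$ ($r = 4 \left(- \frac{3}{1} - \frac{18}{-14}\right) = 4 \left(\left(-3\right) 1 - - \frac{9}{7}\right) = 4 \left(-3 + \frac{9}{7}\right) = 4 \left(- \frac{12}{7}\right) = - \frac{48}{7} \approx -6.8571$)
$r + u \left(-48 - 33\right) = - \frac{48}{7} - 32 \left(-48 - 33\right) = - \frac{48}{7} - -2592 = - \frac{48}{7} + 2592 = \frac{18096}{7}$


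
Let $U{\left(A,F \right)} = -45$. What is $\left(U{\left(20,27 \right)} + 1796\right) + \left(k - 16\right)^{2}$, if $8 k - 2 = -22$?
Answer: $\frac{8373}{4} \approx 2093.3$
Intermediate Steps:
$k = - \frac{5}{2}$ ($k = \frac{1}{4} + \frac{1}{8} \left(-22\right) = \frac{1}{4} - \frac{11}{4} = - \frac{5}{2} \approx -2.5$)
$\left(U{\left(20,27 \right)} + 1796\right) + \left(k - 16\right)^{2} = \left(-45 + 1796\right) + \left(- \frac{5}{2} - 16\right)^{2} = 1751 + \left(- \frac{37}{2}\right)^{2} = 1751 + \frac{1369}{4} = \frac{8373}{4}$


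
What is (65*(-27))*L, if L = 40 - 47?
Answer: 12285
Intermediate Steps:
L = -7
(65*(-27))*L = (65*(-27))*(-7) = -1755*(-7) = 12285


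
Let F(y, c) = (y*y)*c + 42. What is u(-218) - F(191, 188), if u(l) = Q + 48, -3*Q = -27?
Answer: -6858413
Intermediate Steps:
Q = 9 (Q = -1/3*(-27) = 9)
F(y, c) = 42 + c*y**2 (F(y, c) = y**2*c + 42 = c*y**2 + 42 = 42 + c*y**2)
u(l) = 57 (u(l) = 9 + 48 = 57)
u(-218) - F(191, 188) = 57 - (42 + 188*191**2) = 57 - (42 + 188*36481) = 57 - (42 + 6858428) = 57 - 1*6858470 = 57 - 6858470 = -6858413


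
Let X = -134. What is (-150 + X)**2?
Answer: 80656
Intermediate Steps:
(-150 + X)**2 = (-150 - 134)**2 = (-284)**2 = 80656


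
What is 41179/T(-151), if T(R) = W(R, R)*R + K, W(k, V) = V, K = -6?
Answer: 41179/22795 ≈ 1.8065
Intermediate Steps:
T(R) = -6 + R² (T(R) = R*R - 6 = R² - 6 = -6 + R²)
41179/T(-151) = 41179/(-6 + (-151)²) = 41179/(-6 + 22801) = 41179/22795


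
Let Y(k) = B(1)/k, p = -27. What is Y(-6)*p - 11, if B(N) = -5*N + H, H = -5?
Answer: -56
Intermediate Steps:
B(N) = -5 - 5*N (B(N) = -5*N - 5 = -5 - 5*N)
Y(k) = -10/k (Y(k) = (-5 - 5*1)/k = (-5 - 5)/k = -10/k)
Y(-6)*p - 11 = -10/(-6)*(-27) - 11 = -10*(-⅙)*(-27) - 11 = (5/3)*(-27) - 11 = -45 - 11 = -56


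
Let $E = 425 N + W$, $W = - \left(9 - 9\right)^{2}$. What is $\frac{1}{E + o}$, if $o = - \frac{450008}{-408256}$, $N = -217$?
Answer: $- \frac{51032}{4706369949} \approx -1.0843 \cdot 10^{-5}$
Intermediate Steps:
$W = 0$ ($W = - 0^{2} = \left(-1\right) 0 = 0$)
$E = -92225$ ($E = 425 \left(-217\right) + 0 = -92225 + 0 = -92225$)
$o = \frac{56251}{51032}$ ($o = \left(-450008\right) \left(- \frac{1}{408256}\right) = \frac{56251}{51032} \approx 1.1023$)
$\frac{1}{E + o} = \frac{1}{-92225 + \frac{56251}{51032}} = \frac{1}{- \frac{4706369949}{51032}} = - \frac{51032}{4706369949}$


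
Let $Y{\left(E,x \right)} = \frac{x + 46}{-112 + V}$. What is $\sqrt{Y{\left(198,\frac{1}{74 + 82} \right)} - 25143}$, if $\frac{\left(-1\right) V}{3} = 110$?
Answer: $\frac{i \sqrt{176834065926}}{2652} \approx 158.57 i$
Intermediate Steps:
$V = -330$ ($V = \left(-3\right) 110 = -330$)
$Y{\left(E,x \right)} = - \frac{23}{221} - \frac{x}{442}$ ($Y{\left(E,x \right)} = \frac{x + 46}{-112 - 330} = \frac{46 + x}{-442} = \left(46 + x\right) \left(- \frac{1}{442}\right) = - \frac{23}{221} - \frac{x}{442}$)
$\sqrt{Y{\left(198,\frac{1}{74 + 82} \right)} - 25143} = \sqrt{\left(- \frac{23}{221} - \frac{1}{442 \left(74 + 82\right)}\right) - 25143} = \sqrt{\left(- \frac{23}{221} - \frac{1}{442 \cdot 156}\right) - 25143} = \sqrt{\left(- \frac{23}{221} - \frac{1}{68952}\right) - 25143} = \sqrt{- \frac{7177}{68952} - 25143} = \sqrt{- \frac{1733667313}{68952}} = \frac{i \sqrt{176834065926}}{2652}$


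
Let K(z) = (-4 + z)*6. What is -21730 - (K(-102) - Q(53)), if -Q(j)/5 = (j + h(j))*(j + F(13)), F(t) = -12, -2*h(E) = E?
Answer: -53053/2 ≈ -26527.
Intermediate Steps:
h(E) = -E/2
K(z) = -24 + 6*z
Q(j) = -5*j*(-12 + j)/2 (Q(j) = -5*(j - j/2)*(j - 12) = -5*j/2*(-12 + j) = -5*j*(-12 + j)/2)
-21730 - (K(-102) - Q(53)) = -21730 - ((-24 + 6*(-102)) - 5*53*(12 - 1*53)/2) = -21730 - ((-24 - 612) - 5*53*(12 - 53)/2) = -21730 - (-636 - 5*53*(-41)/2) = -21730 - (-636 - 1*(-10865/2)) = -21730 - (-636 + 10865/2) = -21730 - 1*9593/2 = -21730 - 9593/2 = -53053/2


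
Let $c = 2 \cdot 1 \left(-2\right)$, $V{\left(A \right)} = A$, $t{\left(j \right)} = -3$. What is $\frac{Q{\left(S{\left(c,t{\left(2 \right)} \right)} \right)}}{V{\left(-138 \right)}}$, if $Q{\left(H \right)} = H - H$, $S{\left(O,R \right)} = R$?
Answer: $0$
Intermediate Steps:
$c = -4$ ($c = 2 \left(-2\right) = -4$)
$Q{\left(H \right)} = 0$
$\frac{Q{\left(S{\left(c,t{\left(2 \right)} \right)} \right)}}{V{\left(-138 \right)}} = \frac{0}{-138} = 0 \left(- \frac{1}{138}\right) = 0$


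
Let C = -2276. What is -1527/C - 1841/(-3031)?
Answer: 1259779/985508 ≈ 1.2783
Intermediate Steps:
-1527/C - 1841/(-3031) = -1527/(-2276) - 1841/(-3031) = -1527*(-1/2276) - 1841*(-1/3031) = 1527/2276 + 263/433 = 1259779/985508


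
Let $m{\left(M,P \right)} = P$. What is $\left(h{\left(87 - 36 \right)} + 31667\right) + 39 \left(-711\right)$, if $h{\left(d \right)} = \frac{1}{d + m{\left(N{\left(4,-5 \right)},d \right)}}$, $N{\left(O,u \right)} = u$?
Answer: $\frac{401677}{102} \approx 3938.0$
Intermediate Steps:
$h{\left(d \right)} = \frac{1}{2 d}$ ($h{\left(d \right)} = \frac{1}{d + d} = \frac{1}{2 d}$)
$\left(h{\left(87 - 36 \right)} + 31667\right) + 39 \left(-711\right) = \left(\frac{1}{2 \left(87 - 36\right)} + 31667\right) + 39 \left(-711\right) = \left(\frac{1}{2 \cdot 51} + 31667\right) - 27729 = \left(\frac{1}{2} \cdot \frac{1}{51} + 31667\right) - 27729 = \left(\frac{1}{102} + 31667\right) - 27729 = \frac{3230035}{102} - 27729 = \frac{401677}{102}$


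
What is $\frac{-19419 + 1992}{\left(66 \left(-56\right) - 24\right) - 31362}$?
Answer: $\frac{5809}{11694} \approx 0.49675$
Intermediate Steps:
$\frac{-19419 + 1992}{\left(66 \left(-56\right) - 24\right) - 31362} = - \frac{17427}{\left(-3696 - 24\right) - 31362} = - \frac{17427}{-3720 - 31362} = - \frac{17427}{-35082} = \left(-17427\right) \left(- \frac{1}{35082}\right) = \frac{5809}{11694}$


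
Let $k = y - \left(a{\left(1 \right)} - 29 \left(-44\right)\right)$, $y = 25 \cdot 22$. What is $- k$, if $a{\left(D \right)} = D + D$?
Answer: $728$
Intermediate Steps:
$a{\left(D \right)} = 2 D$
$y = 550$
$k = -728$ ($k = 550 - \left(2 \cdot 1 - 29 \left(-44\right)\right) = 550 - \left(2 - -1276\right) = 550 - \left(2 + 1276\right) = 550 - 1278 = -728$)
$- k = \left(-1\right) \left(-728\right) = 728$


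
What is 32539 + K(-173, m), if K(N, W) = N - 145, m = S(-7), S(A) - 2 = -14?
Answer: 32221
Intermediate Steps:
S(A) = -12 (S(A) = 2 - 14 = -12)
m = -12
K(N, W) = -145 + N
32539 + K(-173, m) = 32539 + (-145 - 173) = 32539 - 318 = 32221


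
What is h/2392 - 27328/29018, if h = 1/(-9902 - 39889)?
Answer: -1627383398317/1728022944648 ≈ -0.94176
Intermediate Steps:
h = -1/49791 (h = 1/(-49791) = -1/49791 ≈ -2.0084e-5)
h/2392 - 27328/29018 = -1/49791/2392 - 27328/29018 = -1/49791*1/2392 - 27328*1/29018 = -1/119100072 - 13664/14509 = -1627383398317/1728022944648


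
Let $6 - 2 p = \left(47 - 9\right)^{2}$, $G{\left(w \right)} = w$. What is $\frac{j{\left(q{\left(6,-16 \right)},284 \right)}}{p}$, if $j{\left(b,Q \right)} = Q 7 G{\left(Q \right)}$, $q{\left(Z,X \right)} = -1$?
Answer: $- \frac{564592}{719} \approx -785.25$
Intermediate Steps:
$j{\left(b,Q \right)} = 7 Q^{2}$ ($j{\left(b,Q \right)} = Q 7 Q = 7 Q Q = 7 Q^{2}$)
$p = -719$ ($p = 3 - \frac{\left(47 - 9\right)^{2}}{2} = 3 - \frac{38^{2}}{2} = 3 - 722 = -719$)
$\frac{j{\left(q{\left(6,-16 \right)},284 \right)}}{p} = \frac{7 \cdot 284^{2}}{-719} = 7 \cdot 80656 \left(- \frac{1}{719}\right) = 564592 \left(- \frac{1}{719}\right) = - \frac{564592}{719}$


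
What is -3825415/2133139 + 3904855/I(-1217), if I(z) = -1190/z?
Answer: 2027423361979503/507687082 ≈ 3.9935e+6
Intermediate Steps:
-3825415/2133139 + 3904855/I(-1217) = -3825415/2133139 + 3904855/((-1190/(-1217))) = -3825415*1/2133139 + 3904855/((-1190*(-1/1217))) = -3825415/2133139 + 3904855/(1190/1217) = -3825415/2133139 + 3904855*(1217/1190) = -3825415/2133139 + 950441707/238 = 2027423361979503/507687082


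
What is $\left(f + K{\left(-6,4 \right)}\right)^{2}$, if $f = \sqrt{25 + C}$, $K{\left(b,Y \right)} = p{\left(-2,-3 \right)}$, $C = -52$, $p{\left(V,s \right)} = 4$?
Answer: $-11 + 24 i \sqrt{3} \approx -11.0 + 41.569 i$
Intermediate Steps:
$K{\left(b,Y \right)} = 4$
$f = 3 i \sqrt{3}$ ($f = \sqrt{25 - 52} = \sqrt{-27} = 3 i \sqrt{3} \approx 5.1962 i$)
$\left(f + K{\left(-6,4 \right)}\right)^{2} = \left(3 i \sqrt{3} + 4\right)^{2} = \left(4 + 3 i \sqrt{3}\right)^{2}$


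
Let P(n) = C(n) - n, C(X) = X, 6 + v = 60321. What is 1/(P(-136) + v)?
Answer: 1/60315 ≈ 1.6580e-5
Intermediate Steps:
v = 60315 (v = -6 + 60321 = 60315)
P(n) = 0 (P(n) = n - n = 0)
1/(P(-136) + v) = 1/(0 + 60315) = 1/60315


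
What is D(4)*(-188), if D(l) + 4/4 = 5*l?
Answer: -3572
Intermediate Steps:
D(l) = -1 + 5*l
D(4)*(-188) = (-1 + 5*4)*(-188) = (-1 + 20)*(-188) = 19*(-188) = -3572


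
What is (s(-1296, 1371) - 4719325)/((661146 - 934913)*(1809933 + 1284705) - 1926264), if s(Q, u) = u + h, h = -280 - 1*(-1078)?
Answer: 2358578/423605843805 ≈ 5.5679e-6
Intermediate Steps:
h = 798 (h = -280 + 1078 = 798)
s(Q, u) = 798 + u (s(Q, u) = u + 798 = 798 + u)
(s(-1296, 1371) - 4719325)/((661146 - 934913)*(1809933 + 1284705) - 1926264) = ((798 + 1371) - 4719325)/((661146 - 934913)*(1809933 + 1284705) - 1926264) = (2169 - 4719325)/(-273767*3094638 - 1926264) = -4717156/(-847209761346 - 1926264) = -4717156/(-847211687610) = -4717156*(-1/847211687610) = 2358578/423605843805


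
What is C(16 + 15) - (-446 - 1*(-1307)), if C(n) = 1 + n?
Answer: -829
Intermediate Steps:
C(16 + 15) - (-446 - 1*(-1307)) = (1 + (16 + 15)) - (-446 - 1*(-1307)) = (1 + 31) - (-446 + 1307) = 32 - 1*861 = 32 - 861 = -829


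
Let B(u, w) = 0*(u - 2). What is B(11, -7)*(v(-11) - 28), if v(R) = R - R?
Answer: 0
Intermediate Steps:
B(u, w) = 0 (B(u, w) = 0*(-2 + u) = 0)
v(R) = 0
B(11, -7)*(v(-11) - 28) = 0*(0 - 28) = 0*(-28) = 0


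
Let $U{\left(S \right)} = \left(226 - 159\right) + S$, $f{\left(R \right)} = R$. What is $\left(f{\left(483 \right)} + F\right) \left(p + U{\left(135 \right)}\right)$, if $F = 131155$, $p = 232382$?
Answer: $30616892592$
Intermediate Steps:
$U{\left(S \right)} = 67 + S$
$\left(f{\left(483 \right)} + F\right) \left(p + U{\left(135 \right)}\right) = \left(483 + 131155\right) \left(232382 + \left(67 + 135\right)\right) = 131638 \left(232382 + 202\right) = 131638 \cdot 232584 = 30616892592$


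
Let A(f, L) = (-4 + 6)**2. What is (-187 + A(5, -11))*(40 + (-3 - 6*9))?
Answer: 3111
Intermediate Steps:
A(f, L) = 4 (A(f, L) = 2**2 = 4)
(-187 + A(5, -11))*(40 + (-3 - 6*9)) = (-187 + 4)*(40 + (-3 - 6*9)) = -183*(40 + (-3 - 54)) = -183*(40 - 57) = -183*(-17) = 3111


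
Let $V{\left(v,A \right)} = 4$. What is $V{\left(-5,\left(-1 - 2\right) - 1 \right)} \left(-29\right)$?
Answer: $-116$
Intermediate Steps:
$V{\left(-5,\left(-1 - 2\right) - 1 \right)} \left(-29\right) = 4 \left(-29\right) = -116$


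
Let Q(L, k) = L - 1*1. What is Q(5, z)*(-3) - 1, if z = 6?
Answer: -13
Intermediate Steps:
Q(L, k) = -1 + L (Q(L, k) = L - 1 = -1 + L)
Q(5, z)*(-3) - 1 = (-1 + 5)*(-3) - 1 = 4*(-3) - 1 = -12 - 1 = -13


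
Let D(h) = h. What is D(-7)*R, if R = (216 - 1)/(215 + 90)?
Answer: -301/61 ≈ -4.9344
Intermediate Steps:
R = 43/61 (R = 215/305 = 215*(1/305) = 43/61 ≈ 0.70492)
D(-7)*R = -7*43/61 = -301/61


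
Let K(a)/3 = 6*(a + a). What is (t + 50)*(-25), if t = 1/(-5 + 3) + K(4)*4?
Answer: -31275/2 ≈ -15638.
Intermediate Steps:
K(a) = 36*a (K(a) = 3*(6*(a + a)) = 3*(6*(2*a)) = 3*(12*a) = 36*a)
t = 1151/2 (t = 1/(-5 + 3) + (36*4)*4 = 1/(-2) + 144*4 = -½ + 576 = 1151/2 ≈ 575.50)
(t + 50)*(-25) = (1151/2 + 50)*(-25) = (1251/2)*(-25) = -31275/2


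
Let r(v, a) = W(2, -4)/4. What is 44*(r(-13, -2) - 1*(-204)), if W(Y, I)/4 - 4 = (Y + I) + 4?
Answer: 9240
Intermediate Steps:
W(Y, I) = 32 + 4*I + 4*Y (W(Y, I) = 16 + 4*((Y + I) + 4) = 16 + 4*((I + Y) + 4) = 16 + 4*(4 + I + Y) = 16 + (16 + 4*I + 4*Y) = 32 + 4*I + 4*Y)
r(v, a) = 6 (r(v, a) = (32 + 4*(-4) + 4*2)/4 = (32 - 16 + 8)*(¼) = 24*(¼) = 6)
44*(r(-13, -2) - 1*(-204)) = 44*(6 - 1*(-204)) = 44*(6 + 204) = 44*210 = 9240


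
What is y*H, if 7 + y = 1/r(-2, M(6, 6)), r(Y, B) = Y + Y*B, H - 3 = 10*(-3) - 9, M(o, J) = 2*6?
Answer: 3294/13 ≈ 253.38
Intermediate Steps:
M(o, J) = 12
H = -36 (H = 3 + (10*(-3) - 9) = 3 + (-30 - 9) = 3 - 39 = -36)
r(Y, B) = Y + B*Y
y = -183/26 (y = -7 + 1/(-2*(1 + 12)) = -7 + 1/(-2*13) = -7 + 1/(-26) = -7 - 1/26 = -183/26 ≈ -7.0385)
y*H = -183/26*(-36) = 3294/13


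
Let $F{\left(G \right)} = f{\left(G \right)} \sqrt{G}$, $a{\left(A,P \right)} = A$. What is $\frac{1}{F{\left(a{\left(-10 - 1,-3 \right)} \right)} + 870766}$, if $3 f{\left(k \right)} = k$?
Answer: $\frac{7836894}{6824100842135} + \frac{33 i \sqrt{11}}{6824100842135} \approx 1.1484 \cdot 10^{-6} + 1.6039 \cdot 10^{-11} i$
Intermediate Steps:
$f{\left(k \right)} = \frac{k}{3}$
$F{\left(G \right)} = \frac{G^{\frac{3}{2}}}{3}$ ($F{\left(G \right)} = \frac{G}{3} \sqrt{G} = \frac{G^{\frac{3}{2}}}{3}$)
$\frac{1}{F{\left(a{\left(-10 - 1,-3 \right)} \right)} + 870766} = \frac{1}{\frac{\left(-10 - 1\right)^{\frac{3}{2}}}{3} + 870766} = \frac{1}{\frac{\left(-11\right)^{\frac{3}{2}}}{3} + 870766} = \frac{1}{\frac{\left(-11\right) i \sqrt{11}}{3} + 870766} = \frac{1}{- \frac{11 i \sqrt{11}}{3} + 870766} = \frac{1}{870766 - \frac{11 i \sqrt{11}}{3}}$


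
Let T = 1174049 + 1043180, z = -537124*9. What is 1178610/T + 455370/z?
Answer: 111616140215/255198623442 ≈ 0.43737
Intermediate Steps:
z = -4834116
T = 2217229
1178610/T + 455370/z = 1178610/2217229 + 455370/(-4834116) = 1178610*(1/2217229) + 455370*(-1/4834116) = 1178610/2217229 - 75895/805686 = 111616140215/255198623442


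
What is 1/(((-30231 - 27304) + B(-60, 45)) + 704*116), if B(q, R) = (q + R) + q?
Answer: 1/24054 ≈ 4.1573e-5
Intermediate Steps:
B(q, R) = R + 2*q (B(q, R) = (R + q) + q = R + 2*q)
1/(((-30231 - 27304) + B(-60, 45)) + 704*116) = 1/(((-30231 - 27304) + (45 + 2*(-60))) + 704*116) = 1/((-57535 + (45 - 120)) + 81664) = 1/((-57535 - 75) + 81664) = 1/(-57610 + 81664) = 1/24054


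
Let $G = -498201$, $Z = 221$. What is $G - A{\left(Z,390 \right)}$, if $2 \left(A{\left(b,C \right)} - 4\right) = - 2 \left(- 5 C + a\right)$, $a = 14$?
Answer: $-500141$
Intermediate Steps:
$A{\left(b,C \right)} = -10 + 5 C$ ($A{\left(b,C \right)} = 4 + \frac{\left(-2\right) \left(- 5 C + 14\right)}{2} = 4 + \frac{\left(-2\right) \left(14 - 5 C\right)}{2} = 4 + \frac{-28 + 10 C}{2} = 4 + \left(-14 + 5 C\right) = -10 + 5 C$)
$G - A{\left(Z,390 \right)} = -498201 - \left(-10 + 5 \cdot 390\right) = -498201 - \left(-10 + 1950\right) = -498201 - 1940 = -500141$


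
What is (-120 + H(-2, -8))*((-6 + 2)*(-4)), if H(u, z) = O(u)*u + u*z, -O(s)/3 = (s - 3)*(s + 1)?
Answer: -1184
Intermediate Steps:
O(s) = -3*(1 + s)*(-3 + s) (O(s) = -3*(s - 3)*(s + 1) = -3*(-3 + s)*(1 + s) = -3*(1 + s)*(-3 + s))
H(u, z) = u*z + u*(9 - 3*u² + 6*u) (H(u, z) = (9 - 3*u² + 6*u)*u + u*z = u*(9 - 3*u² + 6*u) + u*z = u*z + u*(9 - 3*u² + 6*u))
(-120 + H(-2, -8))*((-6 + 2)*(-4)) = (-120 - 2*(9 - 8 - 3*(-2)² + 6*(-2)))*((-6 + 2)*(-4)) = (-120 - 2*(9 - 8 - 3*4 - 12))*(-4*(-4)) = (-120 - 2*(9 - 8 - 12 - 12))*16 = (-120 - 2*(-23))*16 = (-120 + 46)*16 = -74*16 = -1184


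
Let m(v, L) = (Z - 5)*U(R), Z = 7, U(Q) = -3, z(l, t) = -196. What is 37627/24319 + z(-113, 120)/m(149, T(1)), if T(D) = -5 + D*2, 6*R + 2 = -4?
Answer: 2496143/72957 ≈ 34.214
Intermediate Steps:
R = -1 (R = -⅓ + (⅙)*(-4) = -⅓ - ⅔ = -1)
T(D) = -5 + 2*D
m(v, L) = -6 (m(v, L) = (7 - 5)*(-3) = 2*(-3) = -6)
37627/24319 + z(-113, 120)/m(149, T(1)) = 37627/24319 - 196/(-6) = 37627*(1/24319) - 196*(-⅙) = 37627/24319 + 98/3 = 2496143/72957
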